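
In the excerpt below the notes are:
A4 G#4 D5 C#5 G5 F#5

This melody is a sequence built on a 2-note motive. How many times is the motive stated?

3

6 notes in groups of 2 gives 6/2 = 3 statements.
Starts: A4, D5, G5 — each up a 4th.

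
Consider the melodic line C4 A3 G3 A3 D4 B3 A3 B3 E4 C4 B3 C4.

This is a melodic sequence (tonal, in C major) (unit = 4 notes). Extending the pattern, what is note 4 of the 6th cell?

The unit is 4 notes. Position-4 pitches of the 3 shown cells: A3, B3, C4.
Extending up a 2nd: D4 → E4 → F4.

F4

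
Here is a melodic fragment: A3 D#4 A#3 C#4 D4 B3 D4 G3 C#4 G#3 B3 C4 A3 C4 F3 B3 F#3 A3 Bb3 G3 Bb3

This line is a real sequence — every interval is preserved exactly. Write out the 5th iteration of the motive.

With a 7-note motive the entries are A3, G3, F3, each down a 2nd from the previous.
Continuing the starts: Eb3 → Db3.
From Db3 the exact shape gives Db3 G3 D3 F3 Gb3 Eb3 Gb3.

Db3 G3 D3 F3 Gb3 Eb3 Gb3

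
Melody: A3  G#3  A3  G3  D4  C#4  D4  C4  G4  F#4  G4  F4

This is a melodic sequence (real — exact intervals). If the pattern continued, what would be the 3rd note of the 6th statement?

The unit is 4 notes. Position-3 pitches of the 3 shown cells: A3, D4, G4.
Each moves up a 4th. Continuing: C5 → F5 → Bb5.

Bb5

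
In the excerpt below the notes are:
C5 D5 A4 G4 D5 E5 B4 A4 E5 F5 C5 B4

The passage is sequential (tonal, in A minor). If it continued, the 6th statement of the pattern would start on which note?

Taking 4-note groups, the heads are C5, D5, E5: the pattern moves up a 2nd.
Continuing: F5 → G5 → A5. Statement 6 starts on A5.

A5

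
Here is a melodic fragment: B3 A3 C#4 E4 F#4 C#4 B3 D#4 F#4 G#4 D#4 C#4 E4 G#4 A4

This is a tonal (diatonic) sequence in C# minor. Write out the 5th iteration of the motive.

With a 5-note motive the entries are B3, C#4, D#4, each up a 2nd from the previous.
Carrying on: E4 → F#4.
Statement 5 starts on F#4 and keeps the same diatonic contour: F#4 E4 G#4 B4 C#5.

F#4 E4 G#4 B4 C#5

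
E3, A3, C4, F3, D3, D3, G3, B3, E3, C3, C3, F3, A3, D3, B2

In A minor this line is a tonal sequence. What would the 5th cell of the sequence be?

Unit = 5 notes; the statements start on E3, D3, C3, moving down a 2nd each time.
Extending down a 2nd: B2 → A2.
From A2 the diatonic shape gives A2 D3 F3 B2 G2.

A2 D3 F3 B2 G2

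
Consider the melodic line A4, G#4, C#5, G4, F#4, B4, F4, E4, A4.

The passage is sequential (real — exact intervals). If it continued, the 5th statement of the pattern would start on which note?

Taking 3-note groups, the heads are A4, G4, F4: the pattern moves down a 2nd.
Continuing: Eb4 → Db4. Statement 5 starts on Db4.

Db4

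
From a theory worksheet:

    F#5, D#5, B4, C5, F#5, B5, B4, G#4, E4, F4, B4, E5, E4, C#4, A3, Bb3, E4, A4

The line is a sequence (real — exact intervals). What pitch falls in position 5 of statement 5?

The unit is 6 notes. Position-5 pitches of the 3 shown cells: F#5, B4, E4.
Each moves down a 5th. Continuing: A3 → D3.

D3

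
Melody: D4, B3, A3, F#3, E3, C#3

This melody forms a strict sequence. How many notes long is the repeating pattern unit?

Try groups of 2 (3 cells in 6 notes):
D4 B3 | A3 F#3 | E3 C#3
Each cell is the previous one down a 4th — so the unit is 2 notes.

2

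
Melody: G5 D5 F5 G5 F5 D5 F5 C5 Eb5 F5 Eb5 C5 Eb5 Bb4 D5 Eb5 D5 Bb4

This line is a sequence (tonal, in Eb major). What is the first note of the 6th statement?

Bb4

Taking 6-note groups, the heads are G5, F5, Eb5: the pattern moves down a 2nd.
Continuing: D5 → C5 → Bb4. Statement 6 starts on Bb4.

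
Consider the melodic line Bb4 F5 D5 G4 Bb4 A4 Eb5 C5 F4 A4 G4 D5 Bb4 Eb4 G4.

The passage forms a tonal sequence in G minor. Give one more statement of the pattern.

Taking 5-note groups, the heads are Bb4, A4, G4: the pattern moves down a 2nd.
Statement 4 starts on F4 and keeps the same diatonic contour: F4 C5 A4 D4 F4.

F4 C5 A4 D4 F4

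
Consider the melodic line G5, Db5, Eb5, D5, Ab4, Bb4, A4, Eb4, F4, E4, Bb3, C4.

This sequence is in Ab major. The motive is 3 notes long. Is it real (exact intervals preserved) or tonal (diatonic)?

Each cell has the same semitone pattern (-6, 2) — intervals are preserved exactly.
And D5 lies outside Ab major, so the sequence is real rather than tonal.

real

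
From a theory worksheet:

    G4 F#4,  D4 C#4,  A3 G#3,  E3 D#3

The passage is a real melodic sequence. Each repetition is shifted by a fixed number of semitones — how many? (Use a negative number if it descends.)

With a 2-note motive the entries are G4, D4, A3, E3, each down a 4th from the previous.
G4 to D4 spans -5 semitones.

-5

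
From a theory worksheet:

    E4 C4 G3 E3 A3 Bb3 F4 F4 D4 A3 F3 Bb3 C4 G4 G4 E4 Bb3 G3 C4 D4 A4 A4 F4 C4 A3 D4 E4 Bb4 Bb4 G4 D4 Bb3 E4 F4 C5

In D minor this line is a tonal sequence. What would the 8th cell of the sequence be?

The 7-note cells begin on E4, F4, G4, A4, Bb4 — each up a 2nd from the last.
Carrying on: C5 → D5 → E5.
So cell 8 is E5 C5 G4 E4 A4 Bb4 F5.

E5 C5 G4 E4 A4 Bb4 F5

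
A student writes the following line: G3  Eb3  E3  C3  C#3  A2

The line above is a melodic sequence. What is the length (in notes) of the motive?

2

6 notes total. Splitting into 3 groups of 2:
G3 Eb3 | E3 C3 | C#3 A2
That's a consistent down a 3rd shift per cell, and no other grouping gives one.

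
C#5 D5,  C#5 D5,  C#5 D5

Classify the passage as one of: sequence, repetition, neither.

Each 2-note cell is identical (C#5 D5), restated at the same pitch.

repetition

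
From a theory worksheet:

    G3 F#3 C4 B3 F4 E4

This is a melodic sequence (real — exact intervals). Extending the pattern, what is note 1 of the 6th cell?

With 2-note cells, note 1 of each statement runs G3, C4, F4.
Each moves up a 4th. Continuing: Bb4 → Eb5 → Ab5.

Ab5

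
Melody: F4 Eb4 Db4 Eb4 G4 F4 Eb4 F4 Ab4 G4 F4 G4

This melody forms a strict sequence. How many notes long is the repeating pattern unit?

4

12 notes total. Splitting into 3 groups of 4:
F4 Eb4 Db4 Eb4 | G4 F4 Eb4 F4 | Ab4 G4 F4 G4
That's a consistent up a 2nd shift per cell, and no other grouping gives one.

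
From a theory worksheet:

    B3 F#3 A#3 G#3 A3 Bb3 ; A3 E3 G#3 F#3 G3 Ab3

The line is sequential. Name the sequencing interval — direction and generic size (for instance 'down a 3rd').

down a 2nd

With a 6-note motive the entries are B3, A3, each down a 2nd from the previous.
B3 to A3 is down a 2nd.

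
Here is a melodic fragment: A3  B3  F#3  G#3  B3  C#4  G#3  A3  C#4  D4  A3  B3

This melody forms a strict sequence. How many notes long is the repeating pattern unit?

4

There are 12 notes; a 4-note unit gives 3 cells:
A3 B3 F#3 G#3 | B3 C#4 G#3 A3 | C#4 D4 A3 B3
That's a consistent up a 2nd shift per cell, and no other grouping gives one.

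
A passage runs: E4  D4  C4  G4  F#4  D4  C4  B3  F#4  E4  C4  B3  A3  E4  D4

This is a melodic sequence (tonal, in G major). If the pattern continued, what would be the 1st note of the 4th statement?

B3

The unit is 5 notes. Position-1 pitches of the 3 shown cells: E4, D4, C4.
One more down a 2nd gives B3.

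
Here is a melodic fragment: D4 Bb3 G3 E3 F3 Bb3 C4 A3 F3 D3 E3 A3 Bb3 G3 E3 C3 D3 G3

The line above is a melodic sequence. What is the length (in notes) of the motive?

There are 18 notes; a 6-note unit gives 3 cells:
D4 Bb3 G3 E3 F3 Bb3 | C4 A3 F3 D3 E3 A3 | Bb3 G3 E3 C3 D3 G3
Each cell is the previous one down a 2nd — so the unit is 6 notes.

6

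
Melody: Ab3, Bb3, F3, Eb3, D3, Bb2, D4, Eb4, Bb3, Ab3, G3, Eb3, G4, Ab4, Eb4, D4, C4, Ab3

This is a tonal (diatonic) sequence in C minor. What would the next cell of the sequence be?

C5 D5 Ab4 G4 F4 D4

Unit = 6 notes; the statements start on Ab3, D4, G4, moving up a 4th each time.
So cell 4 is C5 D5 Ab4 G4 F4 D4.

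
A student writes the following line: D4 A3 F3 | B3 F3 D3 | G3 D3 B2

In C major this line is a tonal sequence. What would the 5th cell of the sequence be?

C3 G2 E2

Unit = 3 notes; the statements start on D4, B3, G3, moving down a 3rd each time.
Continuing the starts: E3 → C3.
From C3 the diatonic shape gives C3 G2 E2.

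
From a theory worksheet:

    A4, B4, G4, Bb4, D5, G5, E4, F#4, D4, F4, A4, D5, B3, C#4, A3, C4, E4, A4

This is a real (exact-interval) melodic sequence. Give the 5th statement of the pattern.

The 6-note cells begin on A4, E4, B3 — each down a 4th from the last.
Continuing the starts: F#3 → C#3.
So cell 5 is C#3 D#3 B2 D3 F#3 B3.

C#3 D#3 B2 D3 F#3 B3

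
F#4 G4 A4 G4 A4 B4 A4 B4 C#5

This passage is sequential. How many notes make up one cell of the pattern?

3

There are 9 notes; a 3-note unit gives 3 cells:
F#4 G4 A4 | G4 A4 B4 | A4 B4 C#5
Each cell is the previous one up a 2nd — so the unit is 3 notes.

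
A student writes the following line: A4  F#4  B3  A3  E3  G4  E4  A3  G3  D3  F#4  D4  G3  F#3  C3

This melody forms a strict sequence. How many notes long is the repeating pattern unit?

15 notes total. Splitting into 3 groups of 5:
A4 F#4 B3 A3 E3 | G4 E4 A3 G3 D3 | F#4 D4 G3 F#3 C3
That's a consistent down a 2nd shift per cell, and no other grouping gives one.

5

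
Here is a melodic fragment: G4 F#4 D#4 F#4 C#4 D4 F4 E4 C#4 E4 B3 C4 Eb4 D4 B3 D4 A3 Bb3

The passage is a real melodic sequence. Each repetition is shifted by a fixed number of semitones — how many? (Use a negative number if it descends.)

The 6-note cells begin on G4, F4, Eb4 — each down a 2nd from the last.
G4 to F4 spans -2 semitones.

-2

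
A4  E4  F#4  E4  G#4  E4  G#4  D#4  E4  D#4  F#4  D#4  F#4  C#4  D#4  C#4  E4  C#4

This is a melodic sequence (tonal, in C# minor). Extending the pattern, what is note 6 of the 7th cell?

F#3

Grouping in 6s, the 6th note of each cell is E4, D#4, C#4.
Extending down a 2nd: B3 → A3 → G#3 → F#3.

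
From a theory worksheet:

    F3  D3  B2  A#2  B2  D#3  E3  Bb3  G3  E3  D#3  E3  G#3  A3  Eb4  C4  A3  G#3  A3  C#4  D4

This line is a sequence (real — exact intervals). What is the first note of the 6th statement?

Unit = 7 notes; the statements start on F3, Bb3, Eb4, moving up a 4th each time.
Continuing: Ab4 → Db5 → Gb5. Statement 6 starts on Gb5.

Gb5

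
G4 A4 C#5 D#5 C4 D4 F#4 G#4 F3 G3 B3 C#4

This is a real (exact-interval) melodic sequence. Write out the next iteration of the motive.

The 4-note cells begin on G4, C4, F3 — each down a 5th from the last.
So cell 4 is Bb2 C3 E3 F#3.

Bb2 C3 E3 F#3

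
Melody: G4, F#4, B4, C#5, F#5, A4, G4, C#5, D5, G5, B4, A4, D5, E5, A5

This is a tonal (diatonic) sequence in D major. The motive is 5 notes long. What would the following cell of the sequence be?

Taking 5-note groups, the heads are G4, A4, B4: the pattern moves up a 2nd.
From C#5 the diatonic shape gives C#5 B4 E5 F#5 B5.

C#5 B4 E5 F#5 B5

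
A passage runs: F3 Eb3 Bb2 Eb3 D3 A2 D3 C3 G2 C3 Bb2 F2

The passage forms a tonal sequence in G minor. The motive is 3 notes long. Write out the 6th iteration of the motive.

A2 G2 D2

Unit = 3 notes; the statements start on F3, Eb3, D3, C3, moving down a 2nd each time.
Continuing the starts: Bb2 → A2.
Statement 6 starts on A2 and keeps the same diatonic contour: A2 G2 D2.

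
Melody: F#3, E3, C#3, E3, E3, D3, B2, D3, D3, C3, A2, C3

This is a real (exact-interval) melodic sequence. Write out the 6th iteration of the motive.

Taking 4-note groups, the heads are F#3, E3, D3: the pattern moves down a 2nd.
Carrying on: C3 → Bb2 → Ab2.
Statement 6 starts on Ab2 and keeps the same exact contour: Ab2 Gb2 Eb2 Gb2.

Ab2 Gb2 Eb2 Gb2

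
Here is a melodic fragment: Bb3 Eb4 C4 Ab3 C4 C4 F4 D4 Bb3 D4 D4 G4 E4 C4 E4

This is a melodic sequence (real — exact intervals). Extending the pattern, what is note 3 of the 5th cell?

G#4

The unit is 5 notes. Position-3 pitches of the 3 shown cells: C4, D4, E4.
Each moves up a 2nd. Continuing: F#4 → G#4.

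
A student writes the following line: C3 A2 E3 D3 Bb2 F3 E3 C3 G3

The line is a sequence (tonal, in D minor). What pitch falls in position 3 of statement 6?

C4

Grouping in 3s, the 3rd note of each cell is E3, F3, G3.
Extending up a 2nd: A3 → Bb3 → C4.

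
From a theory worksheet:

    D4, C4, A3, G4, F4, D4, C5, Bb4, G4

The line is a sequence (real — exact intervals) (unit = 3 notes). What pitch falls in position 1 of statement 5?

The unit is 3 notes. Position-1 pitches of the 3 shown cells: D4, G4, C5.
Each moves up a 4th. Continuing: F5 → Bb5.

Bb5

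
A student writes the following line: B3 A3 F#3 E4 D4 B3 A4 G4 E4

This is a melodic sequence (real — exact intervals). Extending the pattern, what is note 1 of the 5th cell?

The unit is 3 notes. Position-1 pitches of the 3 shown cells: B3, E4, A4.
Carrying that up a 4th forward: D5 → G5.

G5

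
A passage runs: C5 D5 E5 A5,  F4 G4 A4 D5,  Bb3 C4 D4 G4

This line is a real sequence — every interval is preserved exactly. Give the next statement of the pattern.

Taking 4-note groups, the heads are C5, F4, Bb3: the pattern moves down a 5th.
So cell 4 is Eb3 F3 G3 C4.

Eb3 F3 G3 C4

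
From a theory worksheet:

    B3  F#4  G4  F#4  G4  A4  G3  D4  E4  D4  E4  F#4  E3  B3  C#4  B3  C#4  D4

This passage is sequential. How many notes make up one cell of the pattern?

6

18 notes total. Splitting into 3 groups of 6:
B3 F#4 G4 F#4 G4 A4 | G3 D4 E4 D4 E4 F#4 | E3 B3 C#4 B3 C#4 D4
Each cell is the previous one down a 3rd — so the unit is 6 notes.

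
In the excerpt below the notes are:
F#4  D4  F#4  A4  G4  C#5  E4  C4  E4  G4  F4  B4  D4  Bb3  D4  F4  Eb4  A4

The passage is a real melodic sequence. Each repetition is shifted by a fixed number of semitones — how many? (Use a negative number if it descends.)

-2

Unit = 6 notes; the statements start on F#4, E4, D4, moving down a 2nd each time.
F#4→E4 is 64 − 66 = -2 semitones.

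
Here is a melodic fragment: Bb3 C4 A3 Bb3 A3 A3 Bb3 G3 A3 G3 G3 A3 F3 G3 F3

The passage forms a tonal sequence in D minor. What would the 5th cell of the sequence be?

The 5-note cells begin on Bb3, A3, G3 — each down a 2nd from the last.
Extending down a 2nd: F3 → E3.
From E3 the diatonic shape gives E3 F3 D3 E3 D3.

E3 F3 D3 E3 D3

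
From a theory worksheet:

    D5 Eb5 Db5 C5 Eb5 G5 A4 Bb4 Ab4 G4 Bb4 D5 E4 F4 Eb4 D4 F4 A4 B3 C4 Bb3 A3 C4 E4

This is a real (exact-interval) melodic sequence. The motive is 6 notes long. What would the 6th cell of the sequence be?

C#3 D3 C3 B2 D3 F#3

Taking 6-note groups, the heads are D5, A4, E4, B3: the pattern moves down a 4th.
Continuing the starts: F#3 → C#3.
From C#3 the exact shape gives C#3 D3 C3 B2 D3 F#3.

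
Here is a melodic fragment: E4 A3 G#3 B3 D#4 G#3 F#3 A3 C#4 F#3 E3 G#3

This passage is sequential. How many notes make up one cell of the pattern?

12 notes total. Splitting into 3 groups of 4:
E4 A3 G#3 B3 | D#4 G#3 F#3 A3 | C#4 F#3 E3 G#3
Each cell is the previous one down a 2nd — so the unit is 4 notes.

4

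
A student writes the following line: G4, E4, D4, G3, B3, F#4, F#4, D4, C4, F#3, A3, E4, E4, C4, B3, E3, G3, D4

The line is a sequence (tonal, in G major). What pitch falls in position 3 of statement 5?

G3

Grouping in 6s, the 3rd note of each cell is D4, C4, B3.
Each moves down a 2nd. Continuing: A3 → G3.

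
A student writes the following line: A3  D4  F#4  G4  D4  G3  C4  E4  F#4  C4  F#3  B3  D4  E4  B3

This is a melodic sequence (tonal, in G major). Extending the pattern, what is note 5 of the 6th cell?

With 5-note cells, note 5 of each statement runs D4, C4, B3.
Extending down a 2nd: A3 → G3 → F#3.

F#3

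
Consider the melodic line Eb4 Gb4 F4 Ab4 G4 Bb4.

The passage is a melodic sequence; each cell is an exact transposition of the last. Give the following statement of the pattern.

A4 C5

Taking 2-note groups, the heads are Eb4, F4, G4: the pattern moves up a 2nd.
From A4 the exact shape gives A4 C5.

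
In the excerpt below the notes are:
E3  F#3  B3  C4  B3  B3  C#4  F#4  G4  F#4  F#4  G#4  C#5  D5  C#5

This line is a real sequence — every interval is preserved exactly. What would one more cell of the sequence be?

C#5 D#5 G#5 A5 G#5

Taking 5-note groups, the heads are E3, B3, F#4: the pattern moves up a 5th.
So cell 4 is C#5 D#5 G#5 A5 G#5.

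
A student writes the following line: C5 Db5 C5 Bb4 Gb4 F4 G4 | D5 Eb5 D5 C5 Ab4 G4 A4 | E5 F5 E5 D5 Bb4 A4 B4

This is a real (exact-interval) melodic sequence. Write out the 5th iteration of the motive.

Taking 7-note groups, the heads are C5, D5, E5: the pattern moves up a 2nd.
Continuing the starts: F#5 → G#5.
Statement 5 starts on G#5 and keeps the same exact contour: G#5 A5 G#5 F#5 D5 C#5 D#5.

G#5 A5 G#5 F#5 D5 C#5 D#5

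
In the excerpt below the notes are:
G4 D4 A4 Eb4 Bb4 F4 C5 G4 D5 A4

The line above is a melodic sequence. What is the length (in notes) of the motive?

2

There are 10 notes; a 2-note unit gives 5 cells:
G4 D4 | A4 Eb4 | Bb4 F4 | C5 G4 | D5 A4
That's a consistent up a 2nd shift per cell, and no other grouping gives one.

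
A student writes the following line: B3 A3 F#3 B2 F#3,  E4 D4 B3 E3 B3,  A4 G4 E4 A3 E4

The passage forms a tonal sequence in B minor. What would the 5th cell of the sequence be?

The 5-note cells begin on B3, E4, A4 — each up a 4th from the last.
Extending up a 4th: D5 → G5.
So cell 5 is G5 F#5 D5 G4 D5.

G5 F#5 D5 G4 D5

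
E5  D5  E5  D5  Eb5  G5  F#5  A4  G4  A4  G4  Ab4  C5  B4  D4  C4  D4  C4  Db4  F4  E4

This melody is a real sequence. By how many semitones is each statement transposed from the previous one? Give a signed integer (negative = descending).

With a 7-note motive the entries are E5, A4, D4, each down a 5th from the previous.
E5→A4 is 69 − 76 = -7 semitones.

-7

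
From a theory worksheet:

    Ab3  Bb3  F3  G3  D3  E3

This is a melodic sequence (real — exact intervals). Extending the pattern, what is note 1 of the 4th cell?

B2

The unit is 2 notes. Position-1 pitches of the 3 shown cells: Ab3, F3, D3.
One more down a 3rd gives B2.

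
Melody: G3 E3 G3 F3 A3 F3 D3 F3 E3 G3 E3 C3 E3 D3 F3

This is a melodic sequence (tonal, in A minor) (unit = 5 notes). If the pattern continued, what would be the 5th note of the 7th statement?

With 5-note cells, note 5 of each statement runs A3, G3, F3.
Extending down a 2nd: E3 → D3 → C3 → B2.

B2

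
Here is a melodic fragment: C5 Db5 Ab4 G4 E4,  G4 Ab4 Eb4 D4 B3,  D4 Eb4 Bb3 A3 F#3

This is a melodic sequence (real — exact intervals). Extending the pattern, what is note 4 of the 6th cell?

F#2

The unit is 5 notes. Position-4 pitches of the 3 shown cells: G4, D4, A3.
Carrying that down a 4th forward: E3 → B2 → F#2.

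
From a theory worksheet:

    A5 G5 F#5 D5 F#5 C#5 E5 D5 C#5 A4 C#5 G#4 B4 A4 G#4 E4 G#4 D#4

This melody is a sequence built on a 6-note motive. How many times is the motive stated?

3

18 notes in groups of 6 gives 18/6 = 3 statements.
Starts: A5, E5, B4 — each down a 4th.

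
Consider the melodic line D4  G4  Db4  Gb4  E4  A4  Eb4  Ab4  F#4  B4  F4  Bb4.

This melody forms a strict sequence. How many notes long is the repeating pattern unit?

4

Try groups of 4 (3 cells in 12 notes):
D4 G4 Db4 Gb4 | E4 A4 Eb4 Ab4 | F#4 B4 F4 Bb4
Every group is a transposition up a 2nd of the one before; no shorter unit works.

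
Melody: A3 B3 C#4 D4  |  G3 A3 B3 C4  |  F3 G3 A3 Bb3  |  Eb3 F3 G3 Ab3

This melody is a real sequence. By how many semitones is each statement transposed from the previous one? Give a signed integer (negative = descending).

Unit = 4 notes; the statements start on A3, G3, F3, Eb3, moving down a 2nd each time.
Counting half-steps from A3 to G3: -2.

-2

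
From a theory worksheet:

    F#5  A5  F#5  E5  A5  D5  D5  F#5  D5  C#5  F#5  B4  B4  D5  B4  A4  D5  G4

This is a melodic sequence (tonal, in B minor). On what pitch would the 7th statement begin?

A3

Unit = 6 notes; the statements start on F#5, D5, B4, moving down a 3rd each time.
Continuing: G4 → E4 → C#4 → A3. Statement 7 starts on A3.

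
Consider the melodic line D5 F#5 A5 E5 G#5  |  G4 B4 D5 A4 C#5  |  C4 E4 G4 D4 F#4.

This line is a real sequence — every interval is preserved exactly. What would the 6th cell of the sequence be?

Taking 5-note groups, the heads are D5, G4, C4: the pattern moves down a 5th.
Extending down a 5th: F3 → Bb2 → Eb2.
So cell 6 is Eb2 G2 Bb2 F2 A2.

Eb2 G2 Bb2 F2 A2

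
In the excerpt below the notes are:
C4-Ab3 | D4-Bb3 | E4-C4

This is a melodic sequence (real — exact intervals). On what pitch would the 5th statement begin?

G#4

Unit = 2 notes; the statements start on C4, D4, E4, moving up a 2nd each time.
Extending the heads up a 2nd: F#4 → G#4.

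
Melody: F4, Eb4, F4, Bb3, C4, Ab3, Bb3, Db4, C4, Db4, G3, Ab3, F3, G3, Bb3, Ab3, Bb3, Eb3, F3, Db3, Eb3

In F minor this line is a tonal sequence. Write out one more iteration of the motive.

The 7-note cells begin on F4, Db4, Bb3 — each down a 3rd from the last.
Statement 4 starts on G3 and keeps the same diatonic contour: G3 F3 G3 C3 Db3 Bb2 C3.

G3 F3 G3 C3 Db3 Bb2 C3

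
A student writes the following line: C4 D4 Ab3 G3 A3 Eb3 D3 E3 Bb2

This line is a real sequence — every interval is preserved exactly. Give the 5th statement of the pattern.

With a 3-note motive the entries are C4, G3, D3, each down a 4th from the previous.
Continuing the starts: A2 → E2.
So cell 5 is E2 F#2 C2.

E2 F#2 C2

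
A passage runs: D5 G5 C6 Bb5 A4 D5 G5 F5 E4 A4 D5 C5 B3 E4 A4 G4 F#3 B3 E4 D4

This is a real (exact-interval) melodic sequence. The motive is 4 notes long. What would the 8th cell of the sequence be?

Taking 4-note groups, the heads are D5, A4, E4, B3, F#3: the pattern moves down a 4th.
Extending down a 4th: C#3 → G#2 → D#2.
Statement 8 starts on D#2 and keeps the same exact contour: D#2 G#2 C#3 B2.

D#2 G#2 C#3 B2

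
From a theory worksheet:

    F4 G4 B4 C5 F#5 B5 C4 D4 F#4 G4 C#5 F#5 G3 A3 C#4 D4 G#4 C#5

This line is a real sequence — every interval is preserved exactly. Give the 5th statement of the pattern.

The 6-note cells begin on F4, C4, G3 — each down a 4th from the last.
Carrying on: D3 → A2.
So cell 5 is A2 B2 D#3 E3 A#3 D#4.

A2 B2 D#3 E3 A#3 D#4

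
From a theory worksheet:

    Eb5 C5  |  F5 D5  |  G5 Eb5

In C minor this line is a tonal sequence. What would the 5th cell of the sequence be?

Bb5 G5

Unit = 2 notes; the statements start on Eb5, F5, G5, moving up a 2nd each time.
Continuing the starts: Ab5 → Bb5.
So cell 5 is Bb5 G5.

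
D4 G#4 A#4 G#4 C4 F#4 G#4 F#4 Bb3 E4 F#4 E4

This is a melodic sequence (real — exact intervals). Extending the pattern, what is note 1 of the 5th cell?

Gb3

With 4-note cells, note 1 of each statement runs D4, C4, Bb3.
Each moves down a 2nd. Continuing: Ab3 → Gb3.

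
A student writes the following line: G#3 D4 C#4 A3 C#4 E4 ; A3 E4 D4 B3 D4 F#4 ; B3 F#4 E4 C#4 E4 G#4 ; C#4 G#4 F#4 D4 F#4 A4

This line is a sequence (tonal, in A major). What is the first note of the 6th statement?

E4

Taking 6-note groups, the heads are G#3, A3, B3, C#4: the pattern moves up a 2nd.
Continuing: D4 → E4. Statement 6 starts on E4.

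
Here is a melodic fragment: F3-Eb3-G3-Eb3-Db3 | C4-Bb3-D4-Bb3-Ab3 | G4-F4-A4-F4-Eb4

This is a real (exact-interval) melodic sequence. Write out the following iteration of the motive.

D5 C5 E5 C5 Bb4

Unit = 5 notes; the statements start on F3, C4, G4, moving up a 5th each time.
So cell 4 is D5 C5 E5 C5 Bb4.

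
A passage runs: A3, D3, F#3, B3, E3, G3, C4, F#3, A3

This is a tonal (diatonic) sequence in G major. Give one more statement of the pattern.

Taking 3-note groups, the heads are A3, B3, C4: the pattern moves up a 2nd.
From D4 the diatonic shape gives D4 G3 B3.

D4 G3 B3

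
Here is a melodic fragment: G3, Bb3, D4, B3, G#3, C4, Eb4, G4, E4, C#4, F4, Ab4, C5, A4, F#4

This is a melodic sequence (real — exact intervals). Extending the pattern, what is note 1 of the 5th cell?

With 5-note cells, note 1 of each statement runs G3, C4, F4.
Each moves up a 4th. Continuing: Bb4 → Eb5.

Eb5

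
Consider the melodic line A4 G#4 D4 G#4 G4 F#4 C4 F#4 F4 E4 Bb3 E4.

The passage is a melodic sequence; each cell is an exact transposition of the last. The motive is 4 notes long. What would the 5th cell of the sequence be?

Db4 C4 Gb3 C4

The 4-note cells begin on A4, G4, F4 — each down a 2nd from the last.
Continuing the starts: Eb4 → Db4.
From Db4 the exact shape gives Db4 C4 Gb3 C4.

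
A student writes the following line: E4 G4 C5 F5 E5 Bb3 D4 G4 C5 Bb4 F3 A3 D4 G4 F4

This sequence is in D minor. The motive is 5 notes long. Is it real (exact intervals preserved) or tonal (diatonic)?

tonal

Every note is diatonic to D minor.
Cell 1 has +3 semitones from note 1 to 2, but cell 2 has +4 — the interval quality changes while the contour stays the same, which is the hallmark of a tonal sequence.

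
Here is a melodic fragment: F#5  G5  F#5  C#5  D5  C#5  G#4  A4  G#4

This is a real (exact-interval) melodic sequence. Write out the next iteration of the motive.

Taking 3-note groups, the heads are F#5, C#5, G#4: the pattern moves down a 4th.
Statement 4 starts on D#4 and keeps the same exact contour: D#4 E4 D#4.

D#4 E4 D#4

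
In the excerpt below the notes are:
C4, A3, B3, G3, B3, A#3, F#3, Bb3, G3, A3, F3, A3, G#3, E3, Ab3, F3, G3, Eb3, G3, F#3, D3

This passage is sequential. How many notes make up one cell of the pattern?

21 notes total. Splitting into 3 groups of 7:
C4 A3 B3 G3 B3 A#3 F#3 | Bb3 G3 A3 F3 A3 G#3 E3 | Ab3 F3 G3 Eb3 G3 F#3 D3
Every group is a transposition down a 2nd of the one before; no shorter unit works.

7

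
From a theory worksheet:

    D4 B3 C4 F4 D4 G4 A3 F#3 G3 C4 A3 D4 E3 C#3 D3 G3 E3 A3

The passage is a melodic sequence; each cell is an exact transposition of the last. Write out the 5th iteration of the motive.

F#2 D#2 E2 A2 F#2 B2

Unit = 6 notes; the statements start on D4, A3, E3, moving down a 4th each time.
Carrying on: B2 → F#2.
Statement 5 starts on F#2 and keeps the same exact contour: F#2 D#2 E2 A2 F#2 B2.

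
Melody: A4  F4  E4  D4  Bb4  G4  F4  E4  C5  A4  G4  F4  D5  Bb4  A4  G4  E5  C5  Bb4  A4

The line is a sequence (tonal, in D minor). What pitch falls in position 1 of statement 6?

Grouping in 4s, the 1st note of each cell is A4, Bb4, C5, D5, E5.
One more up a 2nd gives F5.

F5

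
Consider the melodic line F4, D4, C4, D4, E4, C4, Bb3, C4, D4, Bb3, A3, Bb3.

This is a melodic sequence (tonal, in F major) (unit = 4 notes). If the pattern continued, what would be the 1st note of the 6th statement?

Grouping in 4s, the 1st note of each cell is F4, E4, D4.
Extending down a 2nd: C4 → Bb3 → A3.

A3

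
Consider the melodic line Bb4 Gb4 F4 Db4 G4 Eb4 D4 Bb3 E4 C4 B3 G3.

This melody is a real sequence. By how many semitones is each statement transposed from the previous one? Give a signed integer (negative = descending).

-3

Taking 4-note groups, the heads are Bb4, G4, E4: the pattern moves down a 3rd.
Counting half-steps from Bb4 to G4: -3.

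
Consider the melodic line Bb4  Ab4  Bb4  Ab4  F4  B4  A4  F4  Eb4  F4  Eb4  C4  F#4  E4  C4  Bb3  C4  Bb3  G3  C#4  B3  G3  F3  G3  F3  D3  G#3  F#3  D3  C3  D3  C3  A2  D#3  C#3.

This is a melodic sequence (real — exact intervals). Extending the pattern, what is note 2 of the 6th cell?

With 7-note cells, note 2 of each statement runs Ab4, Eb4, Bb3, F3, C3.
Each moves down a 4th; the next is G2.

G2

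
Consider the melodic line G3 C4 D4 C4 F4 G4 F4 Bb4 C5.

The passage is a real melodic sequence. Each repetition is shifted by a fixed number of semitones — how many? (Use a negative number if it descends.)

Unit = 3 notes; the statements start on G3, C4, F4, moving up a 4th each time.
Counting half-steps from G3 to C4: 5.

5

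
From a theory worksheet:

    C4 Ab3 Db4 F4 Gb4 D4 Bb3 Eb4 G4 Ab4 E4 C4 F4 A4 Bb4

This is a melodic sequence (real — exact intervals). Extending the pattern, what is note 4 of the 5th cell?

C#5

With 5-note cells, note 4 of each statement runs F4, G4, A4.
Each moves up a 2nd. Continuing: B4 → C#5.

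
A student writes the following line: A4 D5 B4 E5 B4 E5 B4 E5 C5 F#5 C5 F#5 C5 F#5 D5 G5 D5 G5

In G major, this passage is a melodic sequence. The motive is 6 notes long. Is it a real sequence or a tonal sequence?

Every note is diatonic to G major.
Cell 1 has -3 semitones from note 2 to 3, but cell 2 has -4 — the interval quality changes while the contour stays the same, which is the hallmark of a tonal sequence.

tonal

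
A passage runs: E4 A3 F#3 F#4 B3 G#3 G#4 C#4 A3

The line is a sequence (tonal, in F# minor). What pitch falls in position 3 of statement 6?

With 3-note cells, note 3 of each statement runs F#3, G#3, A3.
Carrying that up a 2nd forward: B3 → C#4 → D4.

D4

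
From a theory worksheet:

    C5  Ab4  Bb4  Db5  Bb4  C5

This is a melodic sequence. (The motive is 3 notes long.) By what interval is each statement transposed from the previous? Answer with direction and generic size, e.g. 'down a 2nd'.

up a 2nd

Unit = 3 notes; the statements start on C5, Db5, moving up a 2nd each time.
From C5 to Db5: up a 2nd.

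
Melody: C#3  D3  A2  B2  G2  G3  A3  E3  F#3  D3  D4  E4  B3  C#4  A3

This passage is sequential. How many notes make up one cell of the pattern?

5

There are 15 notes; a 5-note unit gives 3 cells:
C#3 D3 A2 B2 G2 | G3 A3 E3 F#3 D3 | D4 E4 B3 C#4 A3
Each cell is the previous one up a 5th — so the unit is 5 notes.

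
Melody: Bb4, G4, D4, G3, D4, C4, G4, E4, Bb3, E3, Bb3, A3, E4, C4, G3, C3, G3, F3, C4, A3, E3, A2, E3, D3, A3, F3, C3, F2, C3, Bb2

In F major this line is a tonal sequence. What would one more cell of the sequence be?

The 6-note cells begin on Bb4, G4, E4, C4, A3 — each down a 3rd from the last.
From F3 the diatonic shape gives F3 D3 A2 D2 A2 G2.

F3 D3 A2 D2 A2 G2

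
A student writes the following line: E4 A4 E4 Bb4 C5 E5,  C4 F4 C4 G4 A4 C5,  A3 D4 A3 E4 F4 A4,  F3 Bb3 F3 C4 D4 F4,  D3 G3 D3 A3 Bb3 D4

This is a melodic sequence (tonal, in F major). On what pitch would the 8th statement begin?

With a 6-note motive the entries are E4, C4, A3, F3, D3, each down a 3rd from the previous.
Extending the heads down a 3rd: Bb2 → G2 → E2.

E2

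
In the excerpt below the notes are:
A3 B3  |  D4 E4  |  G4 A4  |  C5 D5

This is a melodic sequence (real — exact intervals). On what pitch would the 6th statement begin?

With a 2-note motive the entries are A3, D4, G4, C5, each up a 4th from the previous.
Extending the heads up a 4th: F5 → Bb5.

Bb5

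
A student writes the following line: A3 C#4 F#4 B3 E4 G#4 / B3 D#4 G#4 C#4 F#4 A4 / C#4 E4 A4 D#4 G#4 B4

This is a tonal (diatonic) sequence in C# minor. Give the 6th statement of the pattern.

The 6-note cells begin on A3, B3, C#4 — each up a 2nd from the last.
Extending up a 2nd: D#4 → E4 → F#4.
So cell 6 is F#4 A4 D#5 G#4 C#5 E5.

F#4 A4 D#5 G#4 C#5 E5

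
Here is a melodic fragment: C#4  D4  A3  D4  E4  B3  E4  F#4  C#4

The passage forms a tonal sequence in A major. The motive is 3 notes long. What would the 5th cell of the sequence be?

With a 3-note motive the entries are C#4, D4, E4, each up a 2nd from the previous.
Continuing the starts: F#4 → G#4.
Statement 5 starts on G#4 and keeps the same diatonic contour: G#4 A4 E4.

G#4 A4 E4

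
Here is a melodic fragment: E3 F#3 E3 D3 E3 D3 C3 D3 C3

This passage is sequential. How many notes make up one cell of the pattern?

Try groups of 3 (3 cells in 9 notes):
E3 F#3 E3 | D3 E3 D3 | C3 D3 C3
That's a consistent down a 2nd shift per cell, and no other grouping gives one.

3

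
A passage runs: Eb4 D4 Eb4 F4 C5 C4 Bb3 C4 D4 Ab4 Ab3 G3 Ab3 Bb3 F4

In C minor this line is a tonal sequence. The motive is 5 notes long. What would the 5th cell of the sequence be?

D3 C3 D3 Eb3 Bb3

Unit = 5 notes; the statements start on Eb4, C4, Ab3, moving down a 3rd each time.
Continuing the starts: F3 → D3.
So cell 5 is D3 C3 D3 Eb3 Bb3.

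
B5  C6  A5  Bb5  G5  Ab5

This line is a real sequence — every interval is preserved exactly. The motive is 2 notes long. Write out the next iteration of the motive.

F5 Gb5

Taking 2-note groups, the heads are B5, A5, G5: the pattern moves down a 2nd.
From F5 the exact shape gives F5 Gb5.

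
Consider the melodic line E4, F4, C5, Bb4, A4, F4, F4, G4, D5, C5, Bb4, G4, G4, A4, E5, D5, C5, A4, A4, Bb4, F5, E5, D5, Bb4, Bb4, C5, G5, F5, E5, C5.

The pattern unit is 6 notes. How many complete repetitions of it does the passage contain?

30 notes in groups of 6 gives 30/6 = 5 statements.
Starts: E4, F4, G4, A4, Bb4 — each up a 2nd.

5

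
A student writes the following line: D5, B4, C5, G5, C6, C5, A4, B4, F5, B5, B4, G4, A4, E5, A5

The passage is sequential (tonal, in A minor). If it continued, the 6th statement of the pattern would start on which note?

F4

With a 5-note motive the entries are D5, C5, B4, each down a 2nd from the previous.
Continuing: A4 → G4 → F4. Statement 6 starts on F4.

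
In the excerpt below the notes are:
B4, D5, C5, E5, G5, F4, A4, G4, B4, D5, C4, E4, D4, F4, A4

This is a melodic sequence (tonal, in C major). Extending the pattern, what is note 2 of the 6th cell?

C3

With 5-note cells, note 2 of each statement runs D5, A4, E4.
Carrying that down a 4th forward: B3 → F3 → C3.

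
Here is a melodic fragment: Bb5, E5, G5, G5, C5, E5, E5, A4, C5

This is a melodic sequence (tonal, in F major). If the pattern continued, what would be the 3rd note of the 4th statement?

A4

The unit is 3 notes. Position-3 pitches of the 3 shown cells: G5, E5, C5.
Each moves down a 3rd; the next is A4.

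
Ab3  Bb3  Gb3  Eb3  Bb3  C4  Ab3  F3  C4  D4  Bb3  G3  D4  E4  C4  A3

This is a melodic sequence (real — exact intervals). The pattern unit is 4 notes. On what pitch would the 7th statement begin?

G#4

The 4-note cells begin on Ab3, Bb3, C4, D4 — each up a 2nd from the last.
Extending the heads up a 2nd: E4 → F#4 → G#4.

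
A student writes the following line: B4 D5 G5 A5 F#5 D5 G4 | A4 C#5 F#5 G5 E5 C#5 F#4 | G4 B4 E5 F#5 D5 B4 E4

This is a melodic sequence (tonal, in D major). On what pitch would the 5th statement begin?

E4

With a 7-note motive the entries are B4, A4, G4, each down a 2nd from the previous.
Continuing: F#4 → E4. Statement 5 starts on E4.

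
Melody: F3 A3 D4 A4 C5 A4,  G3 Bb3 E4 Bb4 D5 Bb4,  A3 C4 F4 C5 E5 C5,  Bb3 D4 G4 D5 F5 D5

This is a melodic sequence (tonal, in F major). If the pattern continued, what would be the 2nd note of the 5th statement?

E4

With 6-note cells, note 2 of each statement runs A3, Bb3, C4, D4.
From D4, up a 2nd gives E4.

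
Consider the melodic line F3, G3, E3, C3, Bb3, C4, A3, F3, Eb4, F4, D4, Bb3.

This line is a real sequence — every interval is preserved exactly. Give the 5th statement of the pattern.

Unit = 4 notes; the statements start on F3, Bb3, Eb4, moving up a 4th each time.
Extending up a 4th: Ab4 → Db5.
So cell 5 is Db5 Eb5 C5 Ab4.

Db5 Eb5 C5 Ab4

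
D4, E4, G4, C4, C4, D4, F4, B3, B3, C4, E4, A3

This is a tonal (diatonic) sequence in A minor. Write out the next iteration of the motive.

With a 4-note motive the entries are D4, C4, B3, each down a 2nd from the previous.
From A3 the diatonic shape gives A3 B3 D4 G3.

A3 B3 D4 G3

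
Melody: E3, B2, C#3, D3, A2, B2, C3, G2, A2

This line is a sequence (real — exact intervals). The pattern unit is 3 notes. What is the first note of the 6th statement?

Gb2

With a 3-note motive the entries are E3, D3, C3, each down a 2nd from the previous.
Extending the heads down a 2nd: Bb2 → Ab2 → Gb2.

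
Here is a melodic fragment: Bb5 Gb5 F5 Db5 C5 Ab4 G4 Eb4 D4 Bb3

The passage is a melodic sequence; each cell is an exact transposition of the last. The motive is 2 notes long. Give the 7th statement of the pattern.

E3 C3

Taking 2-note groups, the heads are Bb5, F5, C5, G4, D4: the pattern moves down a 4th.
Extending down a 4th: A3 → E3.
Statement 7 starts on E3 and keeps the same exact contour: E3 C3.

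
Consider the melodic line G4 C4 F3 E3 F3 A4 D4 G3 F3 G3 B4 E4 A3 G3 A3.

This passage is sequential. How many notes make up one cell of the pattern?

15 notes total. Splitting into 3 groups of 5:
G4 C4 F3 E3 F3 | A4 D4 G3 F3 G3 | B4 E4 A3 G3 A3
Each cell is the previous one up a 2nd — so the unit is 5 notes.

5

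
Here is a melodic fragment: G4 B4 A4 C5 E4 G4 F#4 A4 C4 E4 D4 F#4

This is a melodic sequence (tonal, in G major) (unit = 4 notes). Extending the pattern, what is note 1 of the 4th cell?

Grouping in 4s, the 1st note of each cell is G4, E4, C4.
Each moves down a 3rd; the next is A3.

A3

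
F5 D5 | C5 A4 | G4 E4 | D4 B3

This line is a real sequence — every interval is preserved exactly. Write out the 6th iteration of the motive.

E3 C#3

With a 2-note motive the entries are F5, C5, G4, D4, each down a 4th from the previous.
Continuing the starts: A3 → E3.
Statement 6 starts on E3 and keeps the same exact contour: E3 C#3.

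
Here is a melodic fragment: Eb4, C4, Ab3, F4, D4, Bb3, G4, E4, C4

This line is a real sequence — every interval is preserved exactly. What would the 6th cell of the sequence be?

Unit = 3 notes; the statements start on Eb4, F4, G4, moving up a 2nd each time.
Continuing the starts: A4 → B4 → C#5.
So cell 6 is C#5 A#4 F#4.

C#5 A#4 F#4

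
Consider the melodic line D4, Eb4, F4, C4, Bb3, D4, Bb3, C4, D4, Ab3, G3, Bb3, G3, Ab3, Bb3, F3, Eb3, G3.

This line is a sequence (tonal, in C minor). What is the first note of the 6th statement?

Taking 6-note groups, the heads are D4, Bb3, G3: the pattern moves down a 3rd.
Continuing: Eb3 → C3 → Ab2. Statement 6 starts on Ab2.

Ab2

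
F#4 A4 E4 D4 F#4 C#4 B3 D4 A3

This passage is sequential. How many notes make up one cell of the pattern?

3

Try groups of 3 (3 cells in 9 notes):
F#4 A4 E4 | D4 F#4 C#4 | B3 D4 A3
Every group is a transposition down a 3rd of the one before; no shorter unit works.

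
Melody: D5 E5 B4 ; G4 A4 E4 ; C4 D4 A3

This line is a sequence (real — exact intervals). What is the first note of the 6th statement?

The 3-note cells begin on D5, G4, C4 — each down a 5th from the last.
Continuing: F3 → Bb2 → Eb2. Statement 6 starts on Eb2.

Eb2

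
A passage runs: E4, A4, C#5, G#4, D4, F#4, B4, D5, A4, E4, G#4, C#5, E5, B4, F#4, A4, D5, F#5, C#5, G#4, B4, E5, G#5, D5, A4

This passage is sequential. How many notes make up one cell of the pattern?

5

Try groups of 5 (5 cells in 25 notes):
E4 A4 C#5 G#4 D4 | F#4 B4 D5 A4 E4 | G#4 C#5 E5 B4 F#4 | A4 D5 F#5 C#5 G#4 | B4 E5 G#5 D5 A4
Every group is a transposition up a 2nd of the one before; no shorter unit works.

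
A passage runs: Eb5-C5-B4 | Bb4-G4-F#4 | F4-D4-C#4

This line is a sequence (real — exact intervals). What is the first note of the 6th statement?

The 3-note cells begin on Eb5, Bb4, F4 — each down a 4th from the last.
Continuing: C4 → G3 → D3. Statement 6 starts on D3.

D3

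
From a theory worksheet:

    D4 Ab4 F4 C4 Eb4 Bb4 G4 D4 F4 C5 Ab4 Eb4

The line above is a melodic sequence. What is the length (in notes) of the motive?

12 notes total. Splitting into 3 groups of 4:
D4 Ab4 F4 C4 | Eb4 Bb4 G4 D4 | F4 C5 Ab4 Eb4
That's a consistent up a 2nd shift per cell, and no other grouping gives one.

4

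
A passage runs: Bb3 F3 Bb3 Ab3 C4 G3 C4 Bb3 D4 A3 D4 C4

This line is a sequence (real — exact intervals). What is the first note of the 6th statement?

Taking 4-note groups, the heads are Bb3, C4, D4: the pattern moves up a 2nd.
Continuing: E4 → F#4 → G#4. Statement 6 starts on G#4.

G#4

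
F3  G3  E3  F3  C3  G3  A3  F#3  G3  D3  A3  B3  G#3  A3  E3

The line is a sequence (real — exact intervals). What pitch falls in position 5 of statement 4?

F#3

The unit is 5 notes. Position-5 pitches of the 3 shown cells: C3, D3, E3.
Each moves up a 2nd; the next is F#3.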